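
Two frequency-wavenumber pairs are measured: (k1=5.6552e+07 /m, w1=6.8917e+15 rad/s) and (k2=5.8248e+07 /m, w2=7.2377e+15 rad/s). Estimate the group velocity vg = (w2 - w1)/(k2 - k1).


vg = (w2 - w1) / (k2 - k1)
= (7.2377e+15 - 6.8917e+15) / (5.8248e+07 - 5.6552e+07)
= 3.4600e+14 / 1.6960e+06
= 2.0401e+08 m/s

2.0401e+08


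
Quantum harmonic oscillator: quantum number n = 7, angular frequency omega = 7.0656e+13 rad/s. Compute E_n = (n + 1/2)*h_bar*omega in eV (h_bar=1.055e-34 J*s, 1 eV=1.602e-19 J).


E = (n + 1/2) * h_bar * omega
= (7 + 0.5) * 1.055e-34 * 7.0656e+13
= 7.5 * 7.4542e-21
= 5.5907e-20 J
= 0.349 eV

0.349


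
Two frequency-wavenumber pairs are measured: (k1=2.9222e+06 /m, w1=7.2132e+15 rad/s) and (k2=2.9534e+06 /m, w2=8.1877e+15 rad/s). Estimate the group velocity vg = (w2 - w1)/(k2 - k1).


vg = (w2 - w1) / (k2 - k1)
= (8.1877e+15 - 7.2132e+15) / (2.9534e+06 - 2.9222e+06)
= 9.7450e+14 / 3.1200e+04
= 3.1234e+10 m/s

3.1234e+10


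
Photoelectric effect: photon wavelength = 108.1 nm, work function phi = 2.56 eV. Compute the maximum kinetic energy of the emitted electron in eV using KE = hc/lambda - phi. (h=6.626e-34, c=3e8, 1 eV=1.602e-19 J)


E_photon = hc / lambda
= (6.626e-34)(3e8) / (108.1e-9)
= 1.8389e-18 J
= 11.4785 eV
KE = E_photon - phi
= 11.4785 - 2.56
= 8.9185 eV

8.9185


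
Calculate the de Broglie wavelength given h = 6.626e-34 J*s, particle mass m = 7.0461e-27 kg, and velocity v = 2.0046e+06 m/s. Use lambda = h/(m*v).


lambda = h / (m * v)
= 6.626e-34 / (7.0461e-27 * 2.0046e+06)
= 6.626e-34 / 1.4125e-20
= 4.6911e-14 m

4.6911e-14


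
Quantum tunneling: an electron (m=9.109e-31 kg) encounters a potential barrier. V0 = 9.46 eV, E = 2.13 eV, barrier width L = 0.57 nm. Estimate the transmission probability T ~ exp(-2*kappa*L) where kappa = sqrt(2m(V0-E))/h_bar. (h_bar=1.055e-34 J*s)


V0 - E = 7.33 eV = 1.1743e-18 J
kappa = sqrt(2 * m * (V0-E)) / h_bar
= sqrt(2 * 9.109e-31 * 1.1743e-18) / 1.055e-34
= 1.3864e+10 /m
2*kappa*L = 2 * 1.3864e+10 * 0.57e-9
= 15.8047
T = exp(-15.8047) = 1.368076e-07

1.368076e-07


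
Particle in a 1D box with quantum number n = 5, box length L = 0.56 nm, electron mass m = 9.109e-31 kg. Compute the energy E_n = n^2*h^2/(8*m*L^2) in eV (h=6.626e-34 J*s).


E = n^2 * h^2 / (8 * m * L^2)
= 5^2 * (6.626e-34)^2 / (8 * 9.109e-31 * (0.56e-9)^2)
= 25 * 4.3904e-67 / (8 * 9.109e-31 * 3.1360e-19)
= 4.8029e-18 J
= 29.9808 eV

29.9808


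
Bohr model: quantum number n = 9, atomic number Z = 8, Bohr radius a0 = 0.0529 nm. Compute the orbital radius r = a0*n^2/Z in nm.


r = a0 * n^2 / Z
= 0.0529 * 9^2 / 8
= 0.0529 * 81 / 8
= 0.5356 nm

0.5356


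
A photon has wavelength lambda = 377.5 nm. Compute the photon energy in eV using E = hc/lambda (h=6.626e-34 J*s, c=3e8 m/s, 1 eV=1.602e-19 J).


E = hc / lambda
= (6.626e-34)(3e8) / (377.5e-9)
= 1.9878e-25 / 3.7750e-07
= 5.2657e-19 J
Converting to eV: 5.2657e-19 / 1.602e-19
= 3.287 eV

3.287


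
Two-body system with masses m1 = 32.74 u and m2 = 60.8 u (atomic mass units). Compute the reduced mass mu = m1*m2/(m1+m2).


mu = m1 * m2 / (m1 + m2)
= 32.74 * 60.8 / (32.74 + 60.8)
= 1990.592 / 93.54
= 21.2806 u

21.2806


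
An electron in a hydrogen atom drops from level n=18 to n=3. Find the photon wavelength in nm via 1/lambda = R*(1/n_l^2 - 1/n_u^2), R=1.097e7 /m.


1/lambda = R * (1/n_l^2 - 1/n_u^2)
= 1.097e7 * (1/3^2 - 1/18^2)
= 1.097e7 * (0.111111 - 0.003086)
= 1.097e7 * 0.108025
= 1.1850e+06 /m
lambda = 1 / 1.1850e+06 = 843.8599 nm

843.8599


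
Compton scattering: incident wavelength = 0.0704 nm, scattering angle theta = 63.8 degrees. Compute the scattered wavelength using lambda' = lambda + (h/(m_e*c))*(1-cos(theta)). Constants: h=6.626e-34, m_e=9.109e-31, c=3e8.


Compton wavelength: h/(m_e*c) = 2.4247e-12 m
d_lambda = 2.4247e-12 * (1 - cos(63.8 deg))
= 2.4247e-12 * 0.558494
= 1.3542e-12 m = 0.001354 nm
lambda' = 0.0704 + 0.001354
= 0.071754 nm

0.071754


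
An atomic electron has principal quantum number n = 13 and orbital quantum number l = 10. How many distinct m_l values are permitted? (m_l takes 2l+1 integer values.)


m_l ranges from -l to +l in integer steps
So m_l goes from -10 to +10
Count = 2l + 1 = 2*10 + 1
= 21

21


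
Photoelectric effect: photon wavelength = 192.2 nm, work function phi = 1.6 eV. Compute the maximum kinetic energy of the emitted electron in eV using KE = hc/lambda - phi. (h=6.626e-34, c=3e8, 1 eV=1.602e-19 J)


E_photon = hc / lambda
= (6.626e-34)(3e8) / (192.2e-9)
= 1.0342e-18 J
= 6.4559 eV
KE = E_photon - phi
= 6.4559 - 1.6
= 4.8559 eV

4.8559


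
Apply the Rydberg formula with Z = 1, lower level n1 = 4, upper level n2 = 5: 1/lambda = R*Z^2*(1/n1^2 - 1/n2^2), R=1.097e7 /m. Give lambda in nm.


1/lambda = R * Z^2 * (1/n1^2 - 1/n2^2)
= 1.097e7 * 1^2 * (1/4^2 - 1/5^2)
= 1.097e7 * 1 * (0.0625 - 0.04)
= 2.4682e+05 /m
lambda = 1 / 2.4682e+05
= 4051.4535 nm

4051.4535


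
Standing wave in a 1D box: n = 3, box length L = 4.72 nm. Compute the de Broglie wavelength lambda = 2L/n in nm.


lambda = 2L / n
= 2 * 4.72 / 3
= 9.44 / 3
= 3.1467 nm

3.1467


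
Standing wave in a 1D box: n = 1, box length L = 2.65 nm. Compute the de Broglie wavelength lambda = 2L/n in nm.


lambda = 2L / n
= 2 * 2.65 / 1
= 5.3 / 1
= 5.3 nm

5.3


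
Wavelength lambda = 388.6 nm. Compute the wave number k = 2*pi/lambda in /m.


k = 2 * pi / lambda
= 6.2832 / (388.6e-9)
= 6.2832 / 3.8860e-07
= 1.6169e+07 /m

1.6169e+07


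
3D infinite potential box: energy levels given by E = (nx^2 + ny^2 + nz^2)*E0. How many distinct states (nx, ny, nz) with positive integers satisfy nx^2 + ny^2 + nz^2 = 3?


Enumerate all (nx, ny, nz) with nx^2 + ny^2 + nz^2 = 3:
(1,1,1)
Total degeneracy = 1

1


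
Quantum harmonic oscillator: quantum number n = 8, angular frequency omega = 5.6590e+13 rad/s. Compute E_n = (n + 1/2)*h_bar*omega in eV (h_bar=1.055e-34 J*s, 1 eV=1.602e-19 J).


E = (n + 1/2) * h_bar * omega
= (8 + 0.5) * 1.055e-34 * 5.6590e+13
= 8.5 * 5.9702e-21
= 5.0747e-20 J
= 0.3168 eV

0.3168


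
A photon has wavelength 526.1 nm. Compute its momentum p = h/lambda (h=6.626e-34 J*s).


p = h / lambda
= 6.626e-34 / (526.1e-9)
= 6.626e-34 / 5.2610e-07
= 1.2595e-27 kg*m/s

1.2595e-27


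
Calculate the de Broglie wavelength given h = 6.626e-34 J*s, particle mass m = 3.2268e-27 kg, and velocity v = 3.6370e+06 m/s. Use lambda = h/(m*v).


lambda = h / (m * v)
= 6.626e-34 / (3.2268e-27 * 3.6370e+06)
= 6.626e-34 / 1.1736e-20
= 5.6459e-14 m

5.6459e-14


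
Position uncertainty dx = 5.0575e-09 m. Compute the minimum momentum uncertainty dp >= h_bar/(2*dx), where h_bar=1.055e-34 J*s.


dp = h_bar / (2 * dx)
= 1.055e-34 / (2 * 5.0575e-09)
= 1.055e-34 / 1.0115e-08
= 1.0430e-26 kg*m/s

1.0430e-26


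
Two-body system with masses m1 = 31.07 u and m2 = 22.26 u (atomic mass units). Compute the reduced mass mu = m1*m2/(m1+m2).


mu = m1 * m2 / (m1 + m2)
= 31.07 * 22.26 / (31.07 + 22.26)
= 691.6182 / 53.33
= 12.9687 u

12.9687


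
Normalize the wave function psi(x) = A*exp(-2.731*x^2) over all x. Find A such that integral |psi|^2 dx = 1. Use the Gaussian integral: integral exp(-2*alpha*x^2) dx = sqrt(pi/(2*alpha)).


integral |psi|^2 dx = A^2 * sqrt(pi/(2*alpha)) = 1
A^2 = sqrt(2*alpha/pi)
= sqrt(2 * 2.731 / pi)
= 1.318563
A = sqrt(1.318563)
= 1.1483

1.1483


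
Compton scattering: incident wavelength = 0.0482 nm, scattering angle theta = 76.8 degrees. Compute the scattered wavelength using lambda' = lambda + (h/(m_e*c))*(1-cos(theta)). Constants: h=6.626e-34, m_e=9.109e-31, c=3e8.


Compton wavelength: h/(m_e*c) = 2.4247e-12 m
d_lambda = 2.4247e-12 * (1 - cos(76.8 deg))
= 2.4247e-12 * 0.771649
= 1.8710e-12 m = 0.001871 nm
lambda' = 0.0482 + 0.001871
= 0.050071 nm

0.050071


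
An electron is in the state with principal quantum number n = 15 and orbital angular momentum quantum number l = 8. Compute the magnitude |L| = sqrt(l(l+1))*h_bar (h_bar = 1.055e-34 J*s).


L = sqrt(l*(l+1)) * h_bar
= sqrt(8 * 9) * 1.055e-34
= sqrt(72) * 1.055e-34
= 8.4853 * 1.055e-34
= 8.9520e-34 J*s

8.9520e-34


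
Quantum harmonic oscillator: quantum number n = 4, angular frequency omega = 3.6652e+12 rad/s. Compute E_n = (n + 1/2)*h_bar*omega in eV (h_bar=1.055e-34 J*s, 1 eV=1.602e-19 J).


E = (n + 1/2) * h_bar * omega
= (4 + 0.5) * 1.055e-34 * 3.6652e+12
= 4.5 * 3.8668e-22
= 1.7401e-21 J
= 0.0109 eV

0.0109


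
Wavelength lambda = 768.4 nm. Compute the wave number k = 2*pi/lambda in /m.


k = 2 * pi / lambda
= 6.2832 / (768.4e-9)
= 6.2832 / 7.6840e-07
= 8.1770e+06 /m

8.1770e+06


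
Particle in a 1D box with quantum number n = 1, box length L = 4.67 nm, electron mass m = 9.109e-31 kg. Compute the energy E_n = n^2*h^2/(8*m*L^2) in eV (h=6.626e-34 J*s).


E = n^2 * h^2 / (8 * m * L^2)
= 1^2 * (6.626e-34)^2 / (8 * 9.109e-31 * (4.67e-9)^2)
= 1 * 4.3904e-67 / (8 * 9.109e-31 * 2.1809e-17)
= 2.7625e-21 J
= 0.0172 eV

0.0172


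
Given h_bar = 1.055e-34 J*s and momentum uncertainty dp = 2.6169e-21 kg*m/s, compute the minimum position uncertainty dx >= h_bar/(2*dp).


dx = h_bar / (2 * dp)
= 1.055e-34 / (2 * 2.6169e-21)
= 1.055e-34 / 5.2338e-21
= 2.0157e-14 m

2.0157e-14


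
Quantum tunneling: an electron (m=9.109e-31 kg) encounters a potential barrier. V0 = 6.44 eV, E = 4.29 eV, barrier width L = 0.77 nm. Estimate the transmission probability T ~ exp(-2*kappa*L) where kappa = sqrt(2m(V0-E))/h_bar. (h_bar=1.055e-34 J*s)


V0 - E = 2.15 eV = 3.4443e-19 J
kappa = sqrt(2 * m * (V0-E)) / h_bar
= sqrt(2 * 9.109e-31 * 3.4443e-19) / 1.055e-34
= 7.5084e+09 /m
2*kappa*L = 2 * 7.5084e+09 * 0.77e-9
= 11.563
T = exp(-11.563) = 9.511947e-06

9.511947e-06


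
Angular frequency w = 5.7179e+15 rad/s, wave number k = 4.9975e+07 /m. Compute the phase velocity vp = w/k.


vp = w / k
= 5.7179e+15 / 4.9975e+07
= 1.1442e+08 m/s

1.1442e+08


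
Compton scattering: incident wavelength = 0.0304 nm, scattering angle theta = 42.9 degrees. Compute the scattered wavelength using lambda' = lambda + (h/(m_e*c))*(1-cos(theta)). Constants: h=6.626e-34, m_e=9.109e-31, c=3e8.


Compton wavelength: h/(m_e*c) = 2.4247e-12 m
d_lambda = 2.4247e-12 * (1 - cos(42.9 deg))
= 2.4247e-12 * 0.267457
= 6.4851e-13 m = 0.000649 nm
lambda' = 0.0304 + 0.000649
= 0.031049 nm

0.031049


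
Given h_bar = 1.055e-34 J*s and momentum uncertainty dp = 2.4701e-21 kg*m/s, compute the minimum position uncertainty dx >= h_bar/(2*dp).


dx = h_bar / (2 * dp)
= 1.055e-34 / (2 * 2.4701e-21)
= 1.055e-34 / 4.9402e-21
= 2.1355e-14 m

2.1355e-14


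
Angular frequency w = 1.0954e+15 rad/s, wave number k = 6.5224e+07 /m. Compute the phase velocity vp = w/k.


vp = w / k
= 1.0954e+15 / 6.5224e+07
= 1.6794e+07 m/s

1.6794e+07


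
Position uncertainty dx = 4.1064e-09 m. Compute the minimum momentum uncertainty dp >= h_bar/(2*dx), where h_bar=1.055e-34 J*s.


dp = h_bar / (2 * dx)
= 1.055e-34 / (2 * 4.1064e-09)
= 1.055e-34 / 8.2128e-09
= 1.2846e-26 kg*m/s

1.2846e-26


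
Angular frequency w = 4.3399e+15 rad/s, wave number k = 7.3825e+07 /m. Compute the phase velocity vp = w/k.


vp = w / k
= 4.3399e+15 / 7.3825e+07
= 5.8786e+07 m/s

5.8786e+07


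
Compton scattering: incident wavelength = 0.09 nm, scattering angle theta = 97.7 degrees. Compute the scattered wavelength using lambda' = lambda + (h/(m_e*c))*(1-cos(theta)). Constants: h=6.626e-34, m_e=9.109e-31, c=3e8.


Compton wavelength: h/(m_e*c) = 2.4247e-12 m
d_lambda = 2.4247e-12 * (1 - cos(97.7 deg))
= 2.4247e-12 * 1.133986
= 2.7496e-12 m = 0.00275 nm
lambda' = 0.09 + 0.00275
= 0.09275 nm

0.09275


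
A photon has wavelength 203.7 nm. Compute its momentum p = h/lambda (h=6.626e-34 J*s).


p = h / lambda
= 6.626e-34 / (203.7e-9)
= 6.626e-34 / 2.0370e-07
= 3.2528e-27 kg*m/s

3.2528e-27


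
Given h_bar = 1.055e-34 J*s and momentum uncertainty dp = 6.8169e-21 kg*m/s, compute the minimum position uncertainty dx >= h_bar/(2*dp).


dx = h_bar / (2 * dp)
= 1.055e-34 / (2 * 6.8169e-21)
= 1.055e-34 / 1.3634e-20
= 7.7381e-15 m

7.7381e-15


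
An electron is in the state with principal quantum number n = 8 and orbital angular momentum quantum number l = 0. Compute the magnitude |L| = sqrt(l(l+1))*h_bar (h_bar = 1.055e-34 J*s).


L = sqrt(l*(l+1)) * h_bar
= sqrt(0 * 1) * 1.055e-34
= sqrt(0) * 1.055e-34
= 0.0 * 1.055e-34
= 0.0000e+00 J*s

0.0000e+00


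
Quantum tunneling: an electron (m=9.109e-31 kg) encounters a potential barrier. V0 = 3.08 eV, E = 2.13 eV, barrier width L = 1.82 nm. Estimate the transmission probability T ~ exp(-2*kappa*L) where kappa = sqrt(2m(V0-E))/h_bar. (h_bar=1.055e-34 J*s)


V0 - E = 0.95 eV = 1.5219e-19 J
kappa = sqrt(2 * m * (V0-E)) / h_bar
= sqrt(2 * 9.109e-31 * 1.5219e-19) / 1.055e-34
= 4.9910e+09 /m
2*kappa*L = 2 * 4.9910e+09 * 1.82e-9
= 18.1674
T = exp(-18.1674) = 1.288269e-08

1.288269e-08


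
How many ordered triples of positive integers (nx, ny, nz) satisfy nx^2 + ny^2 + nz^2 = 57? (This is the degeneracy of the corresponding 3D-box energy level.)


Enumerate all (nx, ny, nz) with nx^2 + ny^2 + nz^2 = 57:
(2,2,7)
(2,7,2)
(4,4,5)
(4,5,4)
(5,4,4)
(7,2,2)
Total degeneracy = 6

6


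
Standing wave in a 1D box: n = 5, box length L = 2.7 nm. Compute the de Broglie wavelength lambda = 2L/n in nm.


lambda = 2L / n
= 2 * 2.7 / 5
= 5.4 / 5
= 1.08 nm

1.08


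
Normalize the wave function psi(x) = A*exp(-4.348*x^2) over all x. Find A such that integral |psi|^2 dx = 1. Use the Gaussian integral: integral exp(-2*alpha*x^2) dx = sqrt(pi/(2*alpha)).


integral |psi|^2 dx = A^2 * sqrt(pi/(2*alpha)) = 1
A^2 = sqrt(2*alpha/pi)
= sqrt(2 * 4.348 / pi)
= 1.663738
A = sqrt(1.663738)
= 1.2899

1.2899


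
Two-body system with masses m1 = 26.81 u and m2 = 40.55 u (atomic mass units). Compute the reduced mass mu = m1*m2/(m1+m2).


mu = m1 * m2 / (m1 + m2)
= 26.81 * 40.55 / (26.81 + 40.55)
= 1087.1455 / 67.36
= 16.1393 u

16.1393


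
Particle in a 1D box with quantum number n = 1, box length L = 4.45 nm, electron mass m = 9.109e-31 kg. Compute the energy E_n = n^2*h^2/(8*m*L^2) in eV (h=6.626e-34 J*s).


E = n^2 * h^2 / (8 * m * L^2)
= 1^2 * (6.626e-34)^2 / (8 * 9.109e-31 * (4.45e-9)^2)
= 1 * 4.3904e-67 / (8 * 9.109e-31 * 1.9803e-17)
= 3.0424e-21 J
= 0.019 eV

0.019


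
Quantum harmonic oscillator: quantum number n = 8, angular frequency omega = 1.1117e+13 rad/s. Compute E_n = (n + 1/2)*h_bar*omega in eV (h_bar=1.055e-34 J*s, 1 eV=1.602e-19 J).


E = (n + 1/2) * h_bar * omega
= (8 + 0.5) * 1.055e-34 * 1.1117e+13
= 8.5 * 1.1728e-21
= 9.9692e-21 J
= 0.0622 eV

0.0622


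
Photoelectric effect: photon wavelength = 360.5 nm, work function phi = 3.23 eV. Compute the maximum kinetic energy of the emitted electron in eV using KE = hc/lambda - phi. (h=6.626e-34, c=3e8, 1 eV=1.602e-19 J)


E_photon = hc / lambda
= (6.626e-34)(3e8) / (360.5e-9)
= 5.5140e-19 J
= 3.442 eV
KE = E_photon - phi
= 3.442 - 3.23
= 0.212 eV

0.212


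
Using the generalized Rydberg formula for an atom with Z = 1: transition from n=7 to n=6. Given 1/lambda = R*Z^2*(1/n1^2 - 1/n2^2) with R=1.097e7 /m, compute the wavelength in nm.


1/lambda = R * Z^2 * (1/n1^2 - 1/n2^2)
= 1.097e7 * 1^2 * (1/6^2 - 1/7^2)
= 1.097e7 * 1 * (0.027778 - 0.020408)
= 8.0845e+04 /m
lambda = 1 / 8.0845e+04
= 12369.3991 nm

12369.3991


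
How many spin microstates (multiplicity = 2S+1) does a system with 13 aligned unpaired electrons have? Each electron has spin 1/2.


Total spin S = N * (1/2) = 13 * 0.5 = 6.5
Spin multiplicity = 2S + 1
= 2 * 6.5 + 1
= 14

14


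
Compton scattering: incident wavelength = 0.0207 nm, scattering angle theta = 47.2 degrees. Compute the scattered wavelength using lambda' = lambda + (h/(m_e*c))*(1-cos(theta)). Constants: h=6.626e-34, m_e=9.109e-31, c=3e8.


Compton wavelength: h/(m_e*c) = 2.4247e-12 m
d_lambda = 2.4247e-12 * (1 - cos(47.2 deg))
= 2.4247e-12 * 0.320559
= 7.7726e-13 m = 0.000777 nm
lambda' = 0.0207 + 0.000777
= 0.021477 nm

0.021477


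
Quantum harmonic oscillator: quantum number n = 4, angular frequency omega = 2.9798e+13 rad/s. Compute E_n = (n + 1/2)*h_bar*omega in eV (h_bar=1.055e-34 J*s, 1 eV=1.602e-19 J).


E = (n + 1/2) * h_bar * omega
= (4 + 0.5) * 1.055e-34 * 2.9798e+13
= 4.5 * 3.1437e-21
= 1.4147e-20 J
= 0.0883 eV

0.0883


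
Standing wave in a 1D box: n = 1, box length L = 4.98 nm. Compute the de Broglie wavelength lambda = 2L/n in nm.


lambda = 2L / n
= 2 * 4.98 / 1
= 9.96 / 1
= 9.96 nm

9.96


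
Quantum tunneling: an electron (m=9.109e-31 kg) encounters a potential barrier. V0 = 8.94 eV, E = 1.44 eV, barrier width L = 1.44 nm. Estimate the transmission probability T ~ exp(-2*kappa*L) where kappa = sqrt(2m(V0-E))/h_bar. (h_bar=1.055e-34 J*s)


V0 - E = 7.5 eV = 1.2015e-18 J
kappa = sqrt(2 * m * (V0-E)) / h_bar
= sqrt(2 * 9.109e-31 * 1.2015e-18) / 1.055e-34
= 1.4024e+10 /m
2*kappa*L = 2 * 1.4024e+10 * 1.44e-9
= 40.388
T = exp(-40.388) = 2.882158e-18

2.882158e-18


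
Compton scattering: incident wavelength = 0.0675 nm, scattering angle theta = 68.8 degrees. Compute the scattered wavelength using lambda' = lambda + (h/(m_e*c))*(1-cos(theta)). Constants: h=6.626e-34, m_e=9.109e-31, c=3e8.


Compton wavelength: h/(m_e*c) = 2.4247e-12 m
d_lambda = 2.4247e-12 * (1 - cos(68.8 deg))
= 2.4247e-12 * 0.638375
= 1.5479e-12 m = 0.001548 nm
lambda' = 0.0675 + 0.001548
= 0.069048 nm

0.069048


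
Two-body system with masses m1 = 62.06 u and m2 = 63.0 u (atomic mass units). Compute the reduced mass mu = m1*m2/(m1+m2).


mu = m1 * m2 / (m1 + m2)
= 62.06 * 63.0 / (62.06 + 63.0)
= 3909.78 / 125.06
= 31.2632 u

31.2632


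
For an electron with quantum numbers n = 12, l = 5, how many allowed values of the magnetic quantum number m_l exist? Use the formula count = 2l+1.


m_l ranges from -l to +l in integer steps
So m_l goes from -5 to +5
Count = 2l + 1 = 2*5 + 1
= 11

11


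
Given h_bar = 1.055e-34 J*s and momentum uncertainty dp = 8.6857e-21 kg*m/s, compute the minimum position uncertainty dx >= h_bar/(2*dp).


dx = h_bar / (2 * dp)
= 1.055e-34 / (2 * 8.6857e-21)
= 1.055e-34 / 1.7371e-20
= 6.0732e-15 m

6.0732e-15


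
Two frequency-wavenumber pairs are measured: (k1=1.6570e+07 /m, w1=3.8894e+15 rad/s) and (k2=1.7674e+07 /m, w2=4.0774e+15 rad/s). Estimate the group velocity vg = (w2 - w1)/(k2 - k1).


vg = (w2 - w1) / (k2 - k1)
= (4.0774e+15 - 3.8894e+15) / (1.7674e+07 - 1.6570e+07)
= 1.8800e+14 / 1.1040e+06
= 1.7029e+08 m/s

1.7029e+08


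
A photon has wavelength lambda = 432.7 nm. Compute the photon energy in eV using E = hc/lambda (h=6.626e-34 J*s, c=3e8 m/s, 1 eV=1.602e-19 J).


E = hc / lambda
= (6.626e-34)(3e8) / (432.7e-9)
= 1.9878e-25 / 4.3270e-07
= 4.5939e-19 J
Converting to eV: 4.5939e-19 / 1.602e-19
= 2.8676 eV

2.8676


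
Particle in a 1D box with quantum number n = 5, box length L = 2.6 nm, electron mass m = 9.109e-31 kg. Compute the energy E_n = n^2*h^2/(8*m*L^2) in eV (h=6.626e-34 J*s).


E = n^2 * h^2 / (8 * m * L^2)
= 5^2 * (6.626e-34)^2 / (8 * 9.109e-31 * (2.6e-9)^2)
= 25 * 4.3904e-67 / (8 * 9.109e-31 * 6.7600e-18)
= 2.2281e-19 J
= 1.3908 eV

1.3908


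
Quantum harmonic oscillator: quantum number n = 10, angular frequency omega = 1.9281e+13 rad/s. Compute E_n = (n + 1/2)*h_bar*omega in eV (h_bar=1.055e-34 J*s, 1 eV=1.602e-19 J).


E = (n + 1/2) * h_bar * omega
= (10 + 0.5) * 1.055e-34 * 1.9281e+13
= 10.5 * 2.0341e-21
= 2.1359e-20 J
= 0.1333 eV

0.1333


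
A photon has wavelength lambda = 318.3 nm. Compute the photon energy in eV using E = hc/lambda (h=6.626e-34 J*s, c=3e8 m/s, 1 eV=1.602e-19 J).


E = hc / lambda
= (6.626e-34)(3e8) / (318.3e-9)
= 1.9878e-25 / 3.1830e-07
= 6.2451e-19 J
Converting to eV: 6.2451e-19 / 1.602e-19
= 3.8983 eV

3.8983


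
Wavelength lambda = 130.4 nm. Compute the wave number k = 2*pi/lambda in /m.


k = 2 * pi / lambda
= 6.2832 / (130.4e-9)
= 6.2832 / 1.3040e-07
= 4.8184e+07 /m

4.8184e+07


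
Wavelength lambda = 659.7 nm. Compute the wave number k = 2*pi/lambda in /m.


k = 2 * pi / lambda
= 6.2832 / (659.7e-9)
= 6.2832 / 6.5970e-07
= 9.5243e+06 /m

9.5243e+06


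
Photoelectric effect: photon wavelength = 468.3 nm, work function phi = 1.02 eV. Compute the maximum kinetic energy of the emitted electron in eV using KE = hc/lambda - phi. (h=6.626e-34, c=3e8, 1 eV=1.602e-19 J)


E_photon = hc / lambda
= (6.626e-34)(3e8) / (468.3e-9)
= 4.2447e-19 J
= 2.6496 eV
KE = E_photon - phi
= 2.6496 - 1.02
= 1.6296 eV

1.6296


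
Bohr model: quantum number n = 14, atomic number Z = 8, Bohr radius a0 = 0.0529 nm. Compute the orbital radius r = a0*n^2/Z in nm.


r = a0 * n^2 / Z
= 0.0529 * 14^2 / 8
= 0.0529 * 196 / 8
= 1.2961 nm

1.2961


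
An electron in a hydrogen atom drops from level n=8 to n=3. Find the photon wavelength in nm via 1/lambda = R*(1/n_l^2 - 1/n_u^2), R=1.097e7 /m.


1/lambda = R * (1/n_l^2 - 1/n_u^2)
= 1.097e7 * (1/3^2 - 1/8^2)
= 1.097e7 * (0.111111 - 0.015625)
= 1.097e7 * 0.095486
= 1.0475e+06 /m
lambda = 1 / 1.0475e+06 = 954.6698 nm

954.6698


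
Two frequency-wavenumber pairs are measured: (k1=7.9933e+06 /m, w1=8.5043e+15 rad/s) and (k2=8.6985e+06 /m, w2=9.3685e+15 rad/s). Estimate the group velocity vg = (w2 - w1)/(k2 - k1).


vg = (w2 - w1) / (k2 - k1)
= (9.3685e+15 - 8.5043e+15) / (8.6985e+06 - 7.9933e+06)
= 8.6420e+14 / 7.0520e+05
= 1.2255e+09 m/s

1.2255e+09


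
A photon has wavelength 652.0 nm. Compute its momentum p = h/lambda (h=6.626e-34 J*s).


p = h / lambda
= 6.626e-34 / (652.0e-9)
= 6.626e-34 / 6.5200e-07
= 1.0163e-27 kg*m/s

1.0163e-27


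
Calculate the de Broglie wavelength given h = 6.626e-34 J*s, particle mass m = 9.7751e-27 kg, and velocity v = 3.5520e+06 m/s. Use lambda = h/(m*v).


lambda = h / (m * v)
= 6.626e-34 / (9.7751e-27 * 3.5520e+06)
= 6.626e-34 / 3.4721e-20
= 1.9083e-14 m

1.9083e-14


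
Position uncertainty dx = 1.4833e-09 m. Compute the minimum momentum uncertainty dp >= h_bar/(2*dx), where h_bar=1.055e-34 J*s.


dp = h_bar / (2 * dx)
= 1.055e-34 / (2 * 1.4833e-09)
= 1.055e-34 / 2.9666e-09
= 3.5563e-26 kg*m/s

3.5563e-26


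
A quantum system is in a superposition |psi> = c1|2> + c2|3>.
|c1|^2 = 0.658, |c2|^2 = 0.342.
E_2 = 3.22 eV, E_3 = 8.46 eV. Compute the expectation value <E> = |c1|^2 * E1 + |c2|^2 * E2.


<E> = |c1|^2 * E1 + |c2|^2 * E2
= 0.658 * 3.22 + 0.342 * 8.46
= 2.1188 + 2.8933
= 5.0121 eV

5.0121


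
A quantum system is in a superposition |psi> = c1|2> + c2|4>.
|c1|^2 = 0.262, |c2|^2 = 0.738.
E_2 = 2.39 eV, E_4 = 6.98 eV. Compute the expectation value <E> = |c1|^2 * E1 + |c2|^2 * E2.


<E> = |c1|^2 * E1 + |c2|^2 * E2
= 0.262 * 2.39 + 0.738 * 6.98
= 0.6262 + 5.1512
= 5.7774 eV

5.7774


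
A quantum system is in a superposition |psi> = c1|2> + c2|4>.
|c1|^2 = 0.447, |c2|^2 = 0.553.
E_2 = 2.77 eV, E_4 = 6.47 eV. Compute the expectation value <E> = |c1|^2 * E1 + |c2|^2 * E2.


<E> = |c1|^2 * E1 + |c2|^2 * E2
= 0.447 * 2.77 + 0.553 * 6.47
= 1.2382 + 3.5779
= 4.8161 eV

4.8161


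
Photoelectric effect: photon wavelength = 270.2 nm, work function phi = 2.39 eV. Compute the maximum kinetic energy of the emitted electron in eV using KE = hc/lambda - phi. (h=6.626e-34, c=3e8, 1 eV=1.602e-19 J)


E_photon = hc / lambda
= (6.626e-34)(3e8) / (270.2e-9)
= 7.3568e-19 J
= 4.5922 eV
KE = E_photon - phi
= 4.5922 - 2.39
= 2.2022 eV

2.2022


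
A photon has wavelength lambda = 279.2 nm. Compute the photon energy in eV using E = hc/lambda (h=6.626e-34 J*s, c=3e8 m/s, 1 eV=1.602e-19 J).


E = hc / lambda
= (6.626e-34)(3e8) / (279.2e-9)
= 1.9878e-25 / 2.7920e-07
= 7.1196e-19 J
Converting to eV: 7.1196e-19 / 1.602e-19
= 4.4442 eV

4.4442


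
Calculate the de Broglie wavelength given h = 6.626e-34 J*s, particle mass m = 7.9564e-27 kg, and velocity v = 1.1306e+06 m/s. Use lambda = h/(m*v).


lambda = h / (m * v)
= 6.626e-34 / (7.9564e-27 * 1.1306e+06)
= 6.626e-34 / 8.9955e-21
= 7.3659e-14 m

7.3659e-14


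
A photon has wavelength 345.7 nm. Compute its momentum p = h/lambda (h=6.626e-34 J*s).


p = h / lambda
= 6.626e-34 / (345.7e-9)
= 6.626e-34 / 3.4570e-07
= 1.9167e-27 kg*m/s

1.9167e-27


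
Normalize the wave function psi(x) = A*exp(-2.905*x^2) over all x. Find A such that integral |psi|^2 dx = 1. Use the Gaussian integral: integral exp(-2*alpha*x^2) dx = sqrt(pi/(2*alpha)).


integral |psi|^2 dx = A^2 * sqrt(pi/(2*alpha)) = 1
A^2 = sqrt(2*alpha/pi)
= sqrt(2 * 2.905 / pi)
= 1.359919
A = sqrt(1.359919)
= 1.1662

1.1662


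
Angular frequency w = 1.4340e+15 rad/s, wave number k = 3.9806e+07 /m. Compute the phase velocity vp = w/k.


vp = w / k
= 1.4340e+15 / 3.9806e+07
= 3.6025e+07 m/s

3.6025e+07


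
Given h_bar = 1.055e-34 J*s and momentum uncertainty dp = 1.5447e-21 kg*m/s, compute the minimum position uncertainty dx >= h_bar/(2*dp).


dx = h_bar / (2 * dp)
= 1.055e-34 / (2 * 1.5447e-21)
= 1.055e-34 / 3.0894e-21
= 3.4149e-14 m

3.4149e-14


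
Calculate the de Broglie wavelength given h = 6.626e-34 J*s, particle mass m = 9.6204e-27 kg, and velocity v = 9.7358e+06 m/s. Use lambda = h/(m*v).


lambda = h / (m * v)
= 6.626e-34 / (9.6204e-27 * 9.7358e+06)
= 6.626e-34 / 9.3662e-20
= 7.0744e-15 m

7.0744e-15


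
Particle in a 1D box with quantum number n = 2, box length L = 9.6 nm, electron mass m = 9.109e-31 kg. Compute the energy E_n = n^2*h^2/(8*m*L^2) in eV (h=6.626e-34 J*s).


E = n^2 * h^2 / (8 * m * L^2)
= 2^2 * (6.626e-34)^2 / (8 * 9.109e-31 * (9.6e-9)^2)
= 4 * 4.3904e-67 / (8 * 9.109e-31 * 9.2160e-17)
= 2.6149e-21 J
= 0.0163 eV

0.0163


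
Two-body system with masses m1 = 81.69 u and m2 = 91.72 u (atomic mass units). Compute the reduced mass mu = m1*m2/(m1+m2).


mu = m1 * m2 / (m1 + m2)
= 81.69 * 91.72 / (81.69 + 91.72)
= 7492.6068 / 173.41
= 43.2075 u

43.2075


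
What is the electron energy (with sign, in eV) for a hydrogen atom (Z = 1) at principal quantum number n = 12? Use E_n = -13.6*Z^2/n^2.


E_n = -13.6 * Z^2 / n^2
= -13.6 * 1^2 / 12^2
= -13.6 * 1 / 144
= -0.0944 eV

-0.0944


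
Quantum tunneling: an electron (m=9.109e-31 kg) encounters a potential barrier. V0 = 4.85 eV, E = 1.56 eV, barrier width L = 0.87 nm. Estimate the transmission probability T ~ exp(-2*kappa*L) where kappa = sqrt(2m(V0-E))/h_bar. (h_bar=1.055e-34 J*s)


V0 - E = 3.29 eV = 5.2706e-19 J
kappa = sqrt(2 * m * (V0-E)) / h_bar
= sqrt(2 * 9.109e-31 * 5.2706e-19) / 1.055e-34
= 9.2881e+09 /m
2*kappa*L = 2 * 9.2881e+09 * 0.87e-9
= 16.1613
T = exp(-16.1613) = 9.577139e-08

9.577139e-08


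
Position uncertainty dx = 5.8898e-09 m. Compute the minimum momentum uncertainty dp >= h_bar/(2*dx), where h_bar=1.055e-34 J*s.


dp = h_bar / (2 * dx)
= 1.055e-34 / (2 * 5.8898e-09)
= 1.055e-34 / 1.1780e-08
= 8.9562e-27 kg*m/s

8.9562e-27


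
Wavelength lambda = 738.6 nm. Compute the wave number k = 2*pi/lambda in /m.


k = 2 * pi / lambda
= 6.2832 / (738.6e-9)
= 6.2832 / 7.3860e-07
= 8.5069e+06 /m

8.5069e+06


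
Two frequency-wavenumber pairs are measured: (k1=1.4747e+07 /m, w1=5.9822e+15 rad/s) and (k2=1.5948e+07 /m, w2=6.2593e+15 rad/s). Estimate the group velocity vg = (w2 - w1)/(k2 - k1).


vg = (w2 - w1) / (k2 - k1)
= (6.2593e+15 - 5.9822e+15) / (1.5948e+07 - 1.4747e+07)
= 2.7710e+14 / 1.2010e+06
= 2.3072e+08 m/s

2.3072e+08


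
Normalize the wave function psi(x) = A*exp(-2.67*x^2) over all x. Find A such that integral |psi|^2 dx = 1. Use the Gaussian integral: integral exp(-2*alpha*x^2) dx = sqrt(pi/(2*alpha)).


integral |psi|^2 dx = A^2 * sqrt(pi/(2*alpha)) = 1
A^2 = sqrt(2*alpha/pi)
= sqrt(2 * 2.67 / pi)
= 1.303754
A = sqrt(1.303754)
= 1.1418

1.1418


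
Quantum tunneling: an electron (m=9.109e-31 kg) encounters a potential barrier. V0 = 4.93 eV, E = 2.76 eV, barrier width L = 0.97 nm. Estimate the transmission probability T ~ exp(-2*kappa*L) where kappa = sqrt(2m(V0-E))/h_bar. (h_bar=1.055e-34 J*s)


V0 - E = 2.17 eV = 3.4763e-19 J
kappa = sqrt(2 * m * (V0-E)) / h_bar
= sqrt(2 * 9.109e-31 * 3.4763e-19) / 1.055e-34
= 7.5433e+09 /m
2*kappa*L = 2 * 7.5433e+09 * 0.97e-9
= 14.6339
T = exp(-14.6339) = 4.411318e-07

4.411318e-07


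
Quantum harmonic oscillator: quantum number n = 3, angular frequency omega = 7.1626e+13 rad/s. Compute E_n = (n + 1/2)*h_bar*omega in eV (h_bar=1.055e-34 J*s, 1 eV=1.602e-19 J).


E = (n + 1/2) * h_bar * omega
= (3 + 0.5) * 1.055e-34 * 7.1626e+13
= 3.5 * 7.5565e-21
= 2.6448e-20 J
= 0.1651 eV

0.1651


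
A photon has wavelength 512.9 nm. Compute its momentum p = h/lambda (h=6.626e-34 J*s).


p = h / lambda
= 6.626e-34 / (512.9e-9)
= 6.626e-34 / 5.1290e-07
= 1.2919e-27 kg*m/s

1.2919e-27


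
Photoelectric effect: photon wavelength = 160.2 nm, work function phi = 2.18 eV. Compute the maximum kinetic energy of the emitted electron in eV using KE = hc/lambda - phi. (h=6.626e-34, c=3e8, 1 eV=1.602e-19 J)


E_photon = hc / lambda
= (6.626e-34)(3e8) / (160.2e-9)
= 1.2408e-18 J
= 7.7455 eV
KE = E_photon - phi
= 7.7455 - 2.18
= 5.5655 eV

5.5655


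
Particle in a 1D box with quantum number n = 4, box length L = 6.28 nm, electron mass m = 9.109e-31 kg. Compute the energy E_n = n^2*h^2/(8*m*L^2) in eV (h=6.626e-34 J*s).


E = n^2 * h^2 / (8 * m * L^2)
= 4^2 * (6.626e-34)^2 / (8 * 9.109e-31 * (6.28e-9)^2)
= 16 * 4.3904e-67 / (8 * 9.109e-31 * 3.9438e-17)
= 2.4442e-20 J
= 0.1526 eV

0.1526


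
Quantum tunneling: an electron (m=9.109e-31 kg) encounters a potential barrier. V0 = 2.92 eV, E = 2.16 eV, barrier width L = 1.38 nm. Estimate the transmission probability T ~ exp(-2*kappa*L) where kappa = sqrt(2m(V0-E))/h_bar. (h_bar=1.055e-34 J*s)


V0 - E = 0.76 eV = 1.2175e-19 J
kappa = sqrt(2 * m * (V0-E)) / h_bar
= sqrt(2 * 9.109e-31 * 1.2175e-19) / 1.055e-34
= 4.4641e+09 /m
2*kappa*L = 2 * 4.4641e+09 * 1.38e-9
= 12.321
T = exp(-12.321) = 4.457273e-06

4.457273e-06


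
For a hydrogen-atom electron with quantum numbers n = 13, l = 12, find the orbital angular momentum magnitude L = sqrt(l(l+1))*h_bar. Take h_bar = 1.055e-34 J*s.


L = sqrt(l*(l+1)) * h_bar
= sqrt(12 * 13) * 1.055e-34
= sqrt(156) * 1.055e-34
= 12.49 * 1.055e-34
= 1.3177e-33 J*s

1.3177e-33


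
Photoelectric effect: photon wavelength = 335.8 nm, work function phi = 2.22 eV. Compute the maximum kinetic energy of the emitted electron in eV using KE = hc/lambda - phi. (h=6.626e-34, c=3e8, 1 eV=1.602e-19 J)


E_photon = hc / lambda
= (6.626e-34)(3e8) / (335.8e-9)
= 5.9196e-19 J
= 3.6951 eV
KE = E_photon - phi
= 3.6951 - 2.22
= 1.4751 eV

1.4751


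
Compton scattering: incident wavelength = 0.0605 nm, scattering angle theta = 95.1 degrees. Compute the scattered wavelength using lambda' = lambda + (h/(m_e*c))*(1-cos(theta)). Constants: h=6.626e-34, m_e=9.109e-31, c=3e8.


Compton wavelength: h/(m_e*c) = 2.4247e-12 m
d_lambda = 2.4247e-12 * (1 - cos(95.1 deg))
= 2.4247e-12 * 1.088894
= 2.6403e-12 m = 0.00264 nm
lambda' = 0.0605 + 0.00264
= 0.06314 nm

0.06314


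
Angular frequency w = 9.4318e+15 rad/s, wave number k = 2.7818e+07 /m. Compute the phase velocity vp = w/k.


vp = w / k
= 9.4318e+15 / 2.7818e+07
= 3.3905e+08 m/s

3.3905e+08


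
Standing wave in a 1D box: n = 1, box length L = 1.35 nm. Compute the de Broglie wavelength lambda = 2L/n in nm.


lambda = 2L / n
= 2 * 1.35 / 1
= 2.7 / 1
= 2.7 nm

2.7


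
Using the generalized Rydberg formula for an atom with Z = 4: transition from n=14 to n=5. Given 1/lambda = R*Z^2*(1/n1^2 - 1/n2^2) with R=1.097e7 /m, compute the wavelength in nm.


1/lambda = R * Z^2 * (1/n1^2 - 1/n2^2)
= 1.097e7 * 4^2 * (1/5^2 - 1/14^2)
= 1.097e7 * 16 * (0.04 - 0.005102)
= 6.1253e+06 /m
lambda = 1 / 6.1253e+06
= 163.2576 nm

163.2576


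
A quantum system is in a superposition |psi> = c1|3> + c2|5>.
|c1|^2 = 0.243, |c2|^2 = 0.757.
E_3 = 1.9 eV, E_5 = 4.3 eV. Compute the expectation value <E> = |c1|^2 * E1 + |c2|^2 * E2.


<E> = |c1|^2 * E1 + |c2|^2 * E2
= 0.243 * 1.9 + 0.757 * 4.3
= 0.4617 + 3.2551
= 3.7168 eV

3.7168


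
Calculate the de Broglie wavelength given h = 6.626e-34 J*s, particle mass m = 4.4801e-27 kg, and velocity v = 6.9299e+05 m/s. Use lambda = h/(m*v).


lambda = h / (m * v)
= 6.626e-34 / (4.4801e-27 * 6.9299e+05)
= 6.626e-34 / 3.1047e-21
= 2.1342e-13 m

2.1342e-13


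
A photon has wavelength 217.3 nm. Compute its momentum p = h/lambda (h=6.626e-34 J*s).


p = h / lambda
= 6.626e-34 / (217.3e-9)
= 6.626e-34 / 2.1730e-07
= 3.0492e-27 kg*m/s

3.0492e-27


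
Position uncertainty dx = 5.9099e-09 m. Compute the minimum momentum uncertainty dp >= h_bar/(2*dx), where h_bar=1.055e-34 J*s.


dp = h_bar / (2 * dx)
= 1.055e-34 / (2 * 5.9099e-09)
= 1.055e-34 / 1.1820e-08
= 8.9257e-27 kg*m/s

8.9257e-27


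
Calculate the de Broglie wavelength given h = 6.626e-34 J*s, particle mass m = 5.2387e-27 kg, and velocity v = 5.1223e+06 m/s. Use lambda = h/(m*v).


lambda = h / (m * v)
= 6.626e-34 / (5.2387e-27 * 5.1223e+06)
= 6.626e-34 / 2.6834e-20
= 2.4692e-14 m

2.4692e-14


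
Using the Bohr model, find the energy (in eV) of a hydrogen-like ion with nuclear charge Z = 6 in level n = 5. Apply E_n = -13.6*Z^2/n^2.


E_n = -13.6 * Z^2 / n^2
= -13.6 * 6^2 / 5^2
= -13.6 * 36 / 25
= -19.584 eV

-19.584


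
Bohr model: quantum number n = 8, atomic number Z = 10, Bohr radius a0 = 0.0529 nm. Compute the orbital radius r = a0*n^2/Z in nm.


r = a0 * n^2 / Z
= 0.0529 * 8^2 / 10
= 0.0529 * 64 / 10
= 0.3386 nm

0.3386


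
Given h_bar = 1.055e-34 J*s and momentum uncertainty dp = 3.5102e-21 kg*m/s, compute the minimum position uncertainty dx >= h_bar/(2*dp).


dx = h_bar / (2 * dp)
= 1.055e-34 / (2 * 3.5102e-21)
= 1.055e-34 / 7.0204e-21
= 1.5028e-14 m

1.5028e-14


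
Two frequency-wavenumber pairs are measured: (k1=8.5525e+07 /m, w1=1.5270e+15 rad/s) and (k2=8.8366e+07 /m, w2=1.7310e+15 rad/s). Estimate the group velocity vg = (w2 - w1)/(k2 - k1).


vg = (w2 - w1) / (k2 - k1)
= (1.7310e+15 - 1.5270e+15) / (8.8366e+07 - 8.5525e+07)
= 2.0400e+14 / 2.8410e+06
= 7.1806e+07 m/s

7.1806e+07


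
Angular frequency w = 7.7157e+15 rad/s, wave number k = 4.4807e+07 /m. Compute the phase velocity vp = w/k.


vp = w / k
= 7.7157e+15 / 4.4807e+07
= 1.7220e+08 m/s

1.7220e+08


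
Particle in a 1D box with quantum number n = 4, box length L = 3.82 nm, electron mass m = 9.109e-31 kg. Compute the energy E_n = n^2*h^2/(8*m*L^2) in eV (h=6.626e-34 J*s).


E = n^2 * h^2 / (8 * m * L^2)
= 4^2 * (6.626e-34)^2 / (8 * 9.109e-31 * (3.82e-9)^2)
= 16 * 4.3904e-67 / (8 * 9.109e-31 * 1.4592e-17)
= 6.6060e-20 J
= 0.4124 eV

0.4124


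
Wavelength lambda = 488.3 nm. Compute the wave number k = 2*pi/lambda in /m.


k = 2 * pi / lambda
= 6.2832 / (488.3e-9)
= 6.2832 / 4.8830e-07
= 1.2867e+07 /m

1.2867e+07


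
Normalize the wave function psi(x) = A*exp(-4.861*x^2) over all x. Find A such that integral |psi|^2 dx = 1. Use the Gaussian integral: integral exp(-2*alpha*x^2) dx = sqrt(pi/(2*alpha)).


integral |psi|^2 dx = A^2 * sqrt(pi/(2*alpha)) = 1
A^2 = sqrt(2*alpha/pi)
= sqrt(2 * 4.861 / pi)
= 1.75915
A = sqrt(1.75915)
= 1.3263

1.3263


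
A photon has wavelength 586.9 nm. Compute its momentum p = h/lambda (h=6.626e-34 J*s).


p = h / lambda
= 6.626e-34 / (586.9e-9)
= 6.626e-34 / 5.8690e-07
= 1.1290e-27 kg*m/s

1.1290e-27


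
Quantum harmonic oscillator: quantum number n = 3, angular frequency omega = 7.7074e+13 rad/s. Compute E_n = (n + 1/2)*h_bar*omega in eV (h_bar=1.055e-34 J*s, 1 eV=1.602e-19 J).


E = (n + 1/2) * h_bar * omega
= (3 + 0.5) * 1.055e-34 * 7.7074e+13
= 3.5 * 8.1313e-21
= 2.8460e-20 J
= 0.1777 eV

0.1777


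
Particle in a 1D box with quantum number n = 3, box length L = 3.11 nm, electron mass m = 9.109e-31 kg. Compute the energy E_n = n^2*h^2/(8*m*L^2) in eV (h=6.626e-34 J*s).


E = n^2 * h^2 / (8 * m * L^2)
= 3^2 * (6.626e-34)^2 / (8 * 9.109e-31 * (3.11e-9)^2)
= 9 * 4.3904e-67 / (8 * 9.109e-31 * 9.6721e-18)
= 5.6061e-20 J
= 0.3499 eV

0.3499


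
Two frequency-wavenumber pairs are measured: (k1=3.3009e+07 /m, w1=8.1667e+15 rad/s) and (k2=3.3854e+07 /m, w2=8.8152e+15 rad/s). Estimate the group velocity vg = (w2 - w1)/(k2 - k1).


vg = (w2 - w1) / (k2 - k1)
= (8.8152e+15 - 8.1667e+15) / (3.3854e+07 - 3.3009e+07)
= 6.4850e+14 / 8.4500e+05
= 7.6746e+08 m/s

7.6746e+08


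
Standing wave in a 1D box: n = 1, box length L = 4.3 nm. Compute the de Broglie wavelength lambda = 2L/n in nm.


lambda = 2L / n
= 2 * 4.3 / 1
= 8.6 / 1
= 8.6 nm

8.6


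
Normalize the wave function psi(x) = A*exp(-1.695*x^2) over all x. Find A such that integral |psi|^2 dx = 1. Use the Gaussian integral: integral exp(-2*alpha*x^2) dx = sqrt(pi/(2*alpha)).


integral |psi|^2 dx = A^2 * sqrt(pi/(2*alpha)) = 1
A^2 = sqrt(2*alpha/pi)
= sqrt(2 * 1.695 / pi)
= 1.038783
A = sqrt(1.038783)
= 1.0192

1.0192


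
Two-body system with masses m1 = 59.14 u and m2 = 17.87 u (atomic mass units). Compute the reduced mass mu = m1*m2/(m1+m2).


mu = m1 * m2 / (m1 + m2)
= 59.14 * 17.87 / (59.14 + 17.87)
= 1056.8318 / 77.01
= 13.7233 u

13.7233


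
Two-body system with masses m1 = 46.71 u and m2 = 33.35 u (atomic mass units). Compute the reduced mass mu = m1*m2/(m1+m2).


mu = m1 * m2 / (m1 + m2)
= 46.71 * 33.35 / (46.71 + 33.35)
= 1557.7785 / 80.06
= 19.4576 u

19.4576


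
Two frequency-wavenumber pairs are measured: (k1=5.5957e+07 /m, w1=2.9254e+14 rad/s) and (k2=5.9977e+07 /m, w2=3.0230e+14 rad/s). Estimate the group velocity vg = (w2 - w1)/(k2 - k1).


vg = (w2 - w1) / (k2 - k1)
= (3.0230e+14 - 2.9254e+14) / (5.9977e+07 - 5.5957e+07)
= 9.7600e+12 / 4.0200e+06
= 2.4279e+06 m/s

2.4279e+06


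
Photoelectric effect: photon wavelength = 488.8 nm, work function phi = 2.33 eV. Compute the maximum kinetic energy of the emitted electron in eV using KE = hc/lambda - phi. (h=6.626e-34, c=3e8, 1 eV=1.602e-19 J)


E_photon = hc / lambda
= (6.626e-34)(3e8) / (488.8e-9)
= 4.0667e-19 J
= 2.5385 eV
KE = E_photon - phi
= 2.5385 - 2.33
= 0.2085 eV

0.2085


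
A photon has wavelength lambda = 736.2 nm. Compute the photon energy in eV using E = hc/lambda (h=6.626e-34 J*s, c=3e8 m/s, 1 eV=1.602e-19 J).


E = hc / lambda
= (6.626e-34)(3e8) / (736.2e-9)
= 1.9878e-25 / 7.3620e-07
= 2.7001e-19 J
Converting to eV: 2.7001e-19 / 1.602e-19
= 1.6854 eV

1.6854


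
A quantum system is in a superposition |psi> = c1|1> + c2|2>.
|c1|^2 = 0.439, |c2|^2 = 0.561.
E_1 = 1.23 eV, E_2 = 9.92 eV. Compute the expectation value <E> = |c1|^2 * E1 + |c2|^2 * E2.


<E> = |c1|^2 * E1 + |c2|^2 * E2
= 0.439 * 1.23 + 0.561 * 9.92
= 0.54 + 5.5651
= 6.1051 eV

6.1051


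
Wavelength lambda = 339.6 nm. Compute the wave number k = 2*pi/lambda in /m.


k = 2 * pi / lambda
= 6.2832 / (339.6e-9)
= 6.2832 / 3.3960e-07
= 1.8502e+07 /m

1.8502e+07


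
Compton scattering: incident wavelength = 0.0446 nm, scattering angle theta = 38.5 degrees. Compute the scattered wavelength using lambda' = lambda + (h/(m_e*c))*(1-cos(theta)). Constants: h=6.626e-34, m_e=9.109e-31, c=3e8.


Compton wavelength: h/(m_e*c) = 2.4247e-12 m
d_lambda = 2.4247e-12 * (1 - cos(38.5 deg))
= 2.4247e-12 * 0.217392
= 5.2711e-13 m = 0.000527 nm
lambda' = 0.0446 + 0.000527
= 0.045127 nm

0.045127


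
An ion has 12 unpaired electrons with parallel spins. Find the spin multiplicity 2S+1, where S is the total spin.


Total spin S = N * (1/2) = 12 * 0.5 = 6.0
Spin multiplicity = 2S + 1
= 2 * 6.0 + 1
= 13

13


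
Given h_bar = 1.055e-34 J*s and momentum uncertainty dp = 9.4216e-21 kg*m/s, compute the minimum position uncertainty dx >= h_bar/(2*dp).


dx = h_bar / (2 * dp)
= 1.055e-34 / (2 * 9.4216e-21)
= 1.055e-34 / 1.8843e-20
= 5.5988e-15 m

5.5988e-15


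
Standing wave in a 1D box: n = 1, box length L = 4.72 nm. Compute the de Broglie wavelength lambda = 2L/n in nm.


lambda = 2L / n
= 2 * 4.72 / 1
= 9.44 / 1
= 9.44 nm

9.44


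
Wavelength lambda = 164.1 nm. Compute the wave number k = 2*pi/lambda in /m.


k = 2 * pi / lambda
= 6.2832 / (164.1e-9)
= 6.2832 / 1.6410e-07
= 3.8289e+07 /m

3.8289e+07
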